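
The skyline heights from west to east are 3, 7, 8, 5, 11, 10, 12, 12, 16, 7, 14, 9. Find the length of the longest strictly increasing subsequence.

6

Track the smallest tail for each achievable length (strict):
3 → extends → [3]
7 → extends → [3, 7]
8 → extends → [3, 7, 8]
5 → replaces 7 → [3, 5, 8]
11 → extends → [3, 5, 8, 11]
10 → replaces 11 → [3, 5, 8, 10]
12 → extends → [3, 5, 8, 10, 12]
12 → already a tail → [3, 5, 8, 10, 12]
16 → extends → [3, 5, 8, 10, 12, 16]
7 → replaces 8 → [3, 5, 7, 10, 12, 16]
14 → replaces 16 → [3, 5, 7, 10, 12, 14]
9 → replaces 10 → [3, 5, 7, 9, 12, 14]
Six tails, so the longest strictly increasing subsequence has length 6 (e.g. 3, 7, 8, 11, 12, 16).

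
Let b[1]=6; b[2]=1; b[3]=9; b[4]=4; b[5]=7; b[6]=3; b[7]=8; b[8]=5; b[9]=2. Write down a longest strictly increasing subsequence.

1, 4, 7, 8

Patience tails give the LIS length; then backtrack through the dp parents:
6 → extends → [6]
1 → replaces 6 → [1]
9 → extends → [1, 9]
4 → replaces 9 → [1, 4]
7 → extends → [1, 4, 7]
3 → replaces 4 → [1, 3, 7]
8 → extends → [1, 3, 7, 8]
5 → replaces 7 → [1, 3, 5, 8]
2 → replaces 3 → [1, 2, 5, 8]
Length 4; one witness is 1, 4, 7, 8.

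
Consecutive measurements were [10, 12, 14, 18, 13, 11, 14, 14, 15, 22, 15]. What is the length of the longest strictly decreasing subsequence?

3

Negate each value so 'decreasing' becomes 'increasing', then run patience tails on the negated sequence:
-10 → extends → [-10]
-12 → replaces -10 → [-12]
-14 → replaces -12 → [-14]
-18 → replaces -14 → [-18]
-13 → extends → [-18, -13]
-11 → extends → [-18, -13, -11]
-14 → replaces -13 → [-18, -14, -11]
-14 → already a tail → [-18, -14, -11]
-15 → replaces -14 → [-18, -15, -11]
-22 → replaces -18 → [-22, -15, -11]
-15 → already a tail → [-22, -15, -11]
Three tails, so the longest strictly decreasing subsequence of the original has length 3.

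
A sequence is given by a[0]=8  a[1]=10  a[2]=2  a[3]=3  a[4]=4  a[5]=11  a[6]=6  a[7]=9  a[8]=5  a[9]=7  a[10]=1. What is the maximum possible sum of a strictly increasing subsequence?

29

Let S[i] be the best sum of a strictly increasing subsequence ending at i:
i:      0  1  2  3  4  5  6  7  8  9 10
a[i]:   8 10  2  3  4 11  6  9  5  7  1
S:      8 18  2  5  9 29 15 24 14 22  1
Maximum is 29 (e.g. 8 + 10 + 11).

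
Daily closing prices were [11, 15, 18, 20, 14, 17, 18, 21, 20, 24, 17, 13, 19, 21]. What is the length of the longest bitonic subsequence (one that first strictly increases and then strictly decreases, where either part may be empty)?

8

inc[i] = longest strictly increasing subsequence ending at i; dec[i] = longest strictly decreasing subsequence starting at i:
i:      1  2  3  4  5  6  7  8  9 10 11 12 13 14
a[i]:  11 15 18 20 14 17 18 21 20 24 17 13 19 21
inc:    1  2  3  4  2  3  4  5  5  6  3  2  5  6
dec:    1  3  3  4  2  2  3  4  3  3  2  1  1  1
Best peak at i=8 (value 21): inc=5, dec=4, length 5+4−1 = 8.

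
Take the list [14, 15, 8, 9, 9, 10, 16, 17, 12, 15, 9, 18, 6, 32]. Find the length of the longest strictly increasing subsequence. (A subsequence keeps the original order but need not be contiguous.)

7

Track the smallest tail for each achievable length (strict):
14 → extends → [14]
15 → extends → [14, 15]
8 → replaces 14 → [8, 15]
9 → replaces 15 → [8, 9]
9 → already a tail → [8, 9]
10 → extends → [8, 9, 10]
16 → extends → [8, 9, 10, 16]
17 → extends → [8, 9, 10, 16, 17]
12 → replaces 16 → [8, 9, 10, 12, 17]
15 → replaces 17 → [8, 9, 10, 12, 15]
9 → already a tail → [8, 9, 10, 12, 15]
18 → extends → [8, 9, 10, 12, 15, 18]
6 → replaces 8 → [6, 9, 10, 12, 15, 18]
32 → extends → [6, 9, 10, 12, 15, 18, 32]
Seven tails, so the longest strictly increasing subsequence has length 7 (e.g. 8, 9, 10, 16, 17, 18, 32).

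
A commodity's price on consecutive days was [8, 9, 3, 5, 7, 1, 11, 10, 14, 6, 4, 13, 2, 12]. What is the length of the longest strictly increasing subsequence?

5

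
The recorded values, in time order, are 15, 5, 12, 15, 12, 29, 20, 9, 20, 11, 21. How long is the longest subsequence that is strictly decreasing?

3

Let dp[i] be the longest strictly decreasing subsequence ending at i:
i:      1  2  3  4  5  6  7  8  9 10 11
a[i]:  15  5 12 15 12 29 20  9 20 11 21
dp:     1  2  2  1  2  1  2  3  2  3  2
Maximum is 3.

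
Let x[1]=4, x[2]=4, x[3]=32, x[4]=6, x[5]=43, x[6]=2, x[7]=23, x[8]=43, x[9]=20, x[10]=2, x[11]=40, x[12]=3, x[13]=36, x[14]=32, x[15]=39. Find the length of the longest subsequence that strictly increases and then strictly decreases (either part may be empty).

inc[i] = longest strictly increasing subsequence ending at i; dec[i] = longest strictly decreasing subsequence starting at i:
i:      1  2  3  4  5  6  7  8  9 10 11 12 13 14 15
x[i]:   4  4 32  6 43  2 23 43 20  2 40  3 36 32 39
inc:    1  1  2  2  3  1  3  4  3  1  4  2  4  4  5
dec:    2  2  4  2  4  1  3  4  2  1  3  1  2  1  1
Best peak at i=8 (value 43): inc=4, dec=4, length 4+4−1 = 7.

7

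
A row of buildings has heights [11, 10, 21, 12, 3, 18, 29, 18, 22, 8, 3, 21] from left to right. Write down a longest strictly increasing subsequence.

11, 12, 18, 29

Patience tails give the LIS length; then backtrack through the dp parents:
11 → extends → [11]
10 → replaces 11 → [10]
21 → extends → [10, 21]
12 → replaces 21 → [10, 12]
3 → replaces 10 → [3, 12]
18 → extends → [3, 12, 18]
29 → extends → [3, 12, 18, 29]
18 → already a tail → [3, 12, 18, 29]
22 → replaces 29 → [3, 12, 18, 22]
8 → replaces 12 → [3, 8, 18, 22]
3 → already a tail → [3, 8, 18, 22]
21 → replaces 22 → [3, 8, 18, 21]
Length 4; one witness is 11, 12, 18, 29.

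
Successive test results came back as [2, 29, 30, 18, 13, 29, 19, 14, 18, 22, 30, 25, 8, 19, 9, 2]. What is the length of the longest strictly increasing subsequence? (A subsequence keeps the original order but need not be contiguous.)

6

Track the smallest tail for each achievable length (strict):
2 → extends → [2]
29 → extends → [2, 29]
30 → extends → [2, 29, 30]
18 → replaces 29 → [2, 18, 30]
13 → replaces 18 → [2, 13, 30]
29 → replaces 30 → [2, 13, 29]
19 → replaces 29 → [2, 13, 19]
14 → replaces 19 → [2, 13, 14]
18 → extends → [2, 13, 14, 18]
22 → extends → [2, 13, 14, 18, 22]
30 → extends → [2, 13, 14, 18, 22, 30]
25 → replaces 30 → [2, 13, 14, 18, 22, 25]
8 → replaces 13 → [2, 8, 14, 18, 22, 25]
19 → replaces 22 → [2, 8, 14, 18, 19, 25]
9 → replaces 14 → [2, 8, 9, 18, 19, 25]
2 → already a tail → [2, 8, 9, 18, 19, 25]
Six tails, so the longest strictly increasing subsequence has length 6 (e.g. 2, 13, 14, 18, 22, 30).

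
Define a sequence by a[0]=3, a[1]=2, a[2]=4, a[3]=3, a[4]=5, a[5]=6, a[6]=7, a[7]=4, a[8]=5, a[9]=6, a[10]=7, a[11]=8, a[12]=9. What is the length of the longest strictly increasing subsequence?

Let dp[i] be the length of the longest such subsequence ending at index i:
i:      0  1  2  3  4  5  6  7  8  9 10 11 12
a[i]:   3  2  4  3  5  6  7  4  5  6  7  8  9
dp:     1  1  2  2  3  4  5  3  4  5  6  7  8
Maximum dp value is 8.

8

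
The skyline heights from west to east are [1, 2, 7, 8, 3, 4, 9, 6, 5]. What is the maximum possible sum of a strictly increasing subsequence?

27

Let S[i] be the best sum of a strictly increasing subsequence ending at i:
i:      1  2  3  4  5  6  7  8  9
a[i]:   1  2  7  8  3  4  9  6  5
S:      1  3 10 18  6 10 27 16 15
Maximum is 27 (e.g. 1 + 2 + 7 + 8 + 9).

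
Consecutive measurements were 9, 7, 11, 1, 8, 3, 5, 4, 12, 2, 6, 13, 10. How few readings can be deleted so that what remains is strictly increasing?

8

Fewest deletions = n − (longest strictly increasing subsequence).
Patience tails:
9 → extends → [9]
7 → replaces 9 → [7]
11 → extends → [7, 11]
1 → replaces 7 → [1, 11]
8 → replaces 11 → [1, 8]
3 → replaces 8 → [1, 3]
5 → extends → [1, 3, 5]
4 → replaces 5 → [1, 3, 4]
12 → extends → [1, 3, 4, 12]
2 → replaces 3 → [1, 2, 4, 12]
6 → replaces 12 → [1, 2, 4, 6]
13 → extends → [1, 2, 4, 6, 13]
10 → replaces 13 → [1, 2, 4, 6, 10]
Longest strictly increasing subsequence has length 5, so deletions = 13 − 5 = 8.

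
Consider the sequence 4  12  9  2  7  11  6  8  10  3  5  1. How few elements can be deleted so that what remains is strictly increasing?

8

Fewest deletions = n − (longest strictly increasing subsequence).
i:      1  2  3  4  5  6  7  8  9 10 11 12
a[i]:   4 12  9  2  7 11  6  8 10  3  5  1
dp:     1  2  2  1  2  3  2  3  4  2  3  1
max dp = 4, so deletions = 12 − 4 = 8.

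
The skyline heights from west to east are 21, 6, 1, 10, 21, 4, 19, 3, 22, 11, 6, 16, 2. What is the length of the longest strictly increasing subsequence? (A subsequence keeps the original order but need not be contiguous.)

Let dp[i] be the length of the longest such subsequence ending at index i:
i:      1  2  3  4  5  6  7  8  9 10 11 12 13
a[i]:  21  6  1 10 21  4 19  3 22 11  6 16  2
dp:     1  1  1  2  3  2  3  2  4  3  3  4  2
Maximum dp value is 4.

4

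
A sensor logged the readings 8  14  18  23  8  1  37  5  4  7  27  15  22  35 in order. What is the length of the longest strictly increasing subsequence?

6

Track the smallest tail for each achievable length (strict):
8 → extends → [8]
14 → extends → [8, 14]
18 → extends → [8, 14, 18]
23 → extends → [8, 14, 18, 23]
8 → already a tail → [8, 14, 18, 23]
1 → replaces 8 → [1, 14, 18, 23]
37 → extends → [1, 14, 18, 23, 37]
5 → replaces 14 → [1, 5, 18, 23, 37]
4 → replaces 5 → [1, 4, 18, 23, 37]
7 → replaces 18 → [1, 4, 7, 23, 37]
27 → replaces 37 → [1, 4, 7, 23, 27]
15 → replaces 23 → [1, 4, 7, 15, 27]
22 → replaces 27 → [1, 4, 7, 15, 22]
35 → extends → [1, 4, 7, 15, 22, 35]
Six tails, so the longest strictly increasing subsequence has length 6 (e.g. 8, 14, 18, 23, 27, 35).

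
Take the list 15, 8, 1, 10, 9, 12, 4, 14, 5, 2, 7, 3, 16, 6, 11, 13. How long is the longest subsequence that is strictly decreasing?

5

Let dp[i] be the longest strictly decreasing subsequence ending at i:
i:      1  2  3  4  5  6  7  8  9 10 11 12 13 14 15 16
a[i]:  15  8  1 10  9 12  4 14  5  2  7  3 16  6 11 13
dp:     1  2  3  2  3  2  4  2  4  5  4  5  1  5  3  3
Maximum is 5.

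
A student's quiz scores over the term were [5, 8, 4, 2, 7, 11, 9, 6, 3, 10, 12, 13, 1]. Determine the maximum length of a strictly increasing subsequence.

6

Track the smallest tail for each achievable length (strict):
5 → extends → [5]
8 → extends → [5, 8]
4 → replaces 5 → [4, 8]
2 → replaces 4 → [2, 8]
7 → replaces 8 → [2, 7]
11 → extends → [2, 7, 11]
9 → replaces 11 → [2, 7, 9]
6 → replaces 7 → [2, 6, 9]
3 → replaces 6 → [2, 3, 9]
10 → extends → [2, 3, 9, 10]
12 → extends → [2, 3, 9, 10, 12]
13 → extends → [2, 3, 9, 10, 12, 13]
1 → replaces 2 → [1, 3, 9, 10, 12, 13]
Six tails, so the longest strictly increasing subsequence has length 6 (e.g. 5, 8, 9, 10, 12, 13).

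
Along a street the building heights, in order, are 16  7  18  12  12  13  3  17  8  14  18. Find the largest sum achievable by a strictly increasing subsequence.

67

Let S[i] be the best sum of a strictly increasing subsequence ending at i:
i:      1  2  3  4  5  6  7  8  9 10 11
a[i]:  16  7 18 12 12 13  3 17  8 14 18
S:     16  7 34 19 19 32  3 49 15 46 67
Maximum is 67 (e.g. 7 + 12 + 13 + 17 + 18).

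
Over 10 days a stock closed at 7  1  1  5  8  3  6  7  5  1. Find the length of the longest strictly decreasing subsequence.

4

Negate each value so 'decreasing' becomes 'increasing', then run patience tails on the negated sequence:
-7 → extends → [-7]
-1 → extends → [-7, -1]
-1 → already a tail → [-7, -1]
-5 → replaces -1 → [-7, -5]
-8 → replaces -7 → [-8, -5]
-3 → extends → [-8, -5, -3]
-6 → replaces -5 → [-8, -6, -3]
-7 → replaces -6 → [-8, -7, -3]
-5 → replaces -3 → [-8, -7, -5]
-1 → extends → [-8, -7, -5, -1]
Four tails, so the longest strictly decreasing subsequence of the original has length 4.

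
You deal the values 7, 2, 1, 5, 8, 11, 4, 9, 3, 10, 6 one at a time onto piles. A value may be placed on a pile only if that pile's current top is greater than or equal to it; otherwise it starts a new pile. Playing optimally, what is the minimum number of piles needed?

5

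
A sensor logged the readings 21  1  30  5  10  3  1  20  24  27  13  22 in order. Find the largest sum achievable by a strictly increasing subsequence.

87

Let S[i] be the best sum of a strictly increasing subsequence ending at i:
i:      1  2  3  4  5  6  7  8  9 10 11 12
a[i]:  21  1 30  5 10  3  1 20 24 27 13 22
S:     21  1 51  6 16  4  1 36 60 87 29 58
Maximum is 87 (e.g. 1 + 5 + 10 + 20 + 24 + 27).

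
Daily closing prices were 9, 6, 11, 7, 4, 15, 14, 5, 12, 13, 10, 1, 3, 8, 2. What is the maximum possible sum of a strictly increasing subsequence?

45

Let S[i] be the best sum of a strictly increasing subsequence ending at i:
i:      1  2  3  4  5  6  7  8  9 10 11 12 13 14 15
a[i]:   9  6 11  7  4 15 14  5 12 13 10  1  3  8  2
S:      9  6 20 13  4 35 34  9 32 45 23  1  4 21  3
Maximum is 45 (e.g. 9 + 11 + 12 + 13).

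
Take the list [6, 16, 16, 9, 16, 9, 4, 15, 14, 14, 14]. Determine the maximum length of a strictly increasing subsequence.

Let dp[i] be the length of the longest such subsequence ending at index i:
i:      1  2  3  4  5  6  7  8  9 10 11
a[i]:   6 16 16  9 16  9  4 15 14 14 14
dp:     1  2  2  2  3  2  1  3  3  3  3
Maximum dp value is 3.

3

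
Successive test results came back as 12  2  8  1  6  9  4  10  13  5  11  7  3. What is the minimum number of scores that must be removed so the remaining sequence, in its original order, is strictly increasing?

8

Fewest deletions = n − (longest strictly increasing subsequence).
Patience tails:
12 → extends → [12]
2 → replaces 12 → [2]
8 → extends → [2, 8]
1 → replaces 2 → [1, 8]
6 → replaces 8 → [1, 6]
9 → extends → [1, 6, 9]
4 → replaces 6 → [1, 4, 9]
10 → extends → [1, 4, 9, 10]
13 → extends → [1, 4, 9, 10, 13]
5 → replaces 9 → [1, 4, 5, 10, 13]
11 → replaces 13 → [1, 4, 5, 10, 11]
7 → replaces 10 → [1, 4, 5, 7, 11]
3 → replaces 4 → [1, 3, 5, 7, 11]
Longest strictly increasing subsequence has length 5, so deletions = 13 − 5 = 8.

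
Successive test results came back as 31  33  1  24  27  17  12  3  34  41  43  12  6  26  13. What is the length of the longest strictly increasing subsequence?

Let dp[i] be the length of the longest such subsequence ending at index i:
i:      1  2  3  4  5  6  7  8  9 10 11 12 13 14 15
a[i]:  31 33  1 24 27 17 12  3 34 41 43 12  6 26 13
dp:     1  2  1  2  3  2  2  2  4  5  6  3  3  4  4
Maximum dp value is 6.

6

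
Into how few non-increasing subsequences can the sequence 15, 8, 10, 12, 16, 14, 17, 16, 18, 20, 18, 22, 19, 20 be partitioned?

8

Place each on the leftmost legal pile:
15 → new pile 1 (tops now [15])
8 → pile 1 (tops now [8])
10 → new pile 2 (tops now [8, 10])
12 → new pile 3 (tops now [8, 10, 12])
16 → new pile 4 (tops now [8, 10, 12, 16])
14 → pile 4 (tops now [8, 10, 12, 14])
17 → new pile 5 (tops now [8, 10, 12, 14, 17])
16 → pile 5 (tops now [8, 10, 12, 14, 16])
18 → new pile 6 (tops now [8, 10, 12, 14, 16, 18])
20 → new pile 7 (tops now [8, 10, 12, 14, 16, 18, 20])
18 → pile 6 (tops now [8, 10, 12, 14, 16, 18, 20])
22 → new pile 8 (tops now [8, 10, 12, 14, 16, 18, 20, 22])
19 → pile 7 (tops now [8, 10, 12, 14, 16, 18, 19, 22])
20 → pile 8 (tops now [8, 10, 12, 14, 16, 18, 19, 20])
Eight piles.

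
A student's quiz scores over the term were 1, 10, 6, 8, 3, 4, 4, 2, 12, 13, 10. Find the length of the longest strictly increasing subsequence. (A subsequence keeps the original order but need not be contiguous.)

Track the smallest tail for each achievable length (strict):
1 → extends → [1]
10 → extends → [1, 10]
6 → replaces 10 → [1, 6]
8 → extends → [1, 6, 8]
3 → replaces 6 → [1, 3, 8]
4 → replaces 8 → [1, 3, 4]
4 → already a tail → [1, 3, 4]
2 → replaces 3 → [1, 2, 4]
12 → extends → [1, 2, 4, 12]
13 → extends → [1, 2, 4, 12, 13]
10 → replaces 12 → [1, 2, 4, 10, 13]
Five tails, so the longest strictly increasing subsequence has length 5 (e.g. 1, 6, 8, 12, 13).

5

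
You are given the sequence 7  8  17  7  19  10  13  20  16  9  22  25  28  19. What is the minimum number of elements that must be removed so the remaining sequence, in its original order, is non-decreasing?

Fewest deletions = n − (longest non-decreasing subsequence).
i:      1  2  3  4  5  6  7  8  9 10 11 12 13 14
a[i]:   7  8 17  7 19 10 13 20 16  9 22 25 28 19
dp:     1  2  3  2  4  3  4  5  5  3  6  7  8  6
max dp = 8, so deletions = 14 − 8 = 6.

6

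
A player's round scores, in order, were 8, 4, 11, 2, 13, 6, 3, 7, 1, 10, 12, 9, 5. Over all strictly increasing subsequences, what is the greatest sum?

39

Let S[i] be the best sum of a strictly increasing subsequence ending at i:
i:      1  2  3  4  5  6  7  8  9 10 11 12 13
a[i]:   8  4 11  2 13  6  3  7  1 10 12  9  5
S:      8  4 19  2 32 10  5 17  1 27 39 26 10
Maximum is 39 (e.g. 4 + 6 + 7 + 10 + 12).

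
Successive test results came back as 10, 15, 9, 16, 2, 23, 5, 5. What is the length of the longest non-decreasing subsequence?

4

Track the smallest tail for each achievable length (allowing ties):
10 → extends → [10]
15 → extends → [10, 15]
9 → replaces 10 → [9, 15]
16 → extends → [9, 15, 16]
2 → replaces 9 → [2, 15, 16]
23 → extends → [2, 15, 16, 23]
5 → replaces 15 → [2, 5, 16, 23]
5 → replaces 16 → [2, 5, 5, 23]
Four tails, so the longest non-decreasing subsequence has length 4 (e.g. 10, 15, 16, 23).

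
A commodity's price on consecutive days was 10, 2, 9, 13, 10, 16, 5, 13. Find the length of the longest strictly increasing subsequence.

4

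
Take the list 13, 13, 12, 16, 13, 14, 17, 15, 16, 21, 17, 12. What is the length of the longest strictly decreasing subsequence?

3

Let dp[i] be the longest strictly decreasing subsequence ending at i:
i:      1  2  3  4  5  6  7  8  9 10 11 12
a[i]:  13 13 12 16 13 14 17 15 16 21 17 12
dp:     1  1  2  1  2  2  1  2  2  1  2  3
Maximum is 3.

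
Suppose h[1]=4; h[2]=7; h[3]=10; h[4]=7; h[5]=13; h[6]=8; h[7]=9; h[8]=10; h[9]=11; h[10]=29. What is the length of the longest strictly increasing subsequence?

7

Let dp[i] be the length of the longest such subsequence ending at index i:
i:      1  2  3  4  5  6  7  8  9 10
h[i]:   4  7 10  7 13  8  9 10 11 29
dp:     1  2  3  2  4  3  4  5  6  7
Maximum dp value is 7.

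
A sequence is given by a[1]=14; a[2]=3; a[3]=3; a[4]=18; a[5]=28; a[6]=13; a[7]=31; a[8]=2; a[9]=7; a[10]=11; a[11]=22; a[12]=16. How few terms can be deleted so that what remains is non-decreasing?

7

Fewest deletions = n − (longest non-decreasing subsequence).
Patience tails:
14 → extends → [14]
3 → replaces 14 → [3]
3 → extends → [3, 3]
18 → extends → [3, 3, 18]
28 → extends → [3, 3, 18, 28]
13 → replaces 18 → [3, 3, 13, 28]
31 → extends → [3, 3, 13, 28, 31]
2 → replaces 3 → [2, 3, 13, 28, 31]
7 → replaces 13 → [2, 3, 7, 28, 31]
11 → replaces 28 → [2, 3, 7, 11, 31]
22 → replaces 31 → [2, 3, 7, 11, 22]
16 → replaces 22 → [2, 3, 7, 11, 16]
Longest non-decreasing subsequence has length 5, so deletions = 12 − 5 = 7.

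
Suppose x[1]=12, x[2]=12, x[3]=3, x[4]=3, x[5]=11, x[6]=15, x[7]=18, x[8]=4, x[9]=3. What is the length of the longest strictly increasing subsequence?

4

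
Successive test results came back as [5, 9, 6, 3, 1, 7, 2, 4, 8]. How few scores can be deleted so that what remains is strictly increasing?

Fewest deletions = n − (longest strictly increasing subsequence).
i:     1 2 3 4 5 6 7 8 9
a[i]:  5 9 6 3 1 7 2 4 8
dp:    1 2 2 1 1 3 2 3 4
max dp = 4, so deletions = 9 − 4 = 5.

5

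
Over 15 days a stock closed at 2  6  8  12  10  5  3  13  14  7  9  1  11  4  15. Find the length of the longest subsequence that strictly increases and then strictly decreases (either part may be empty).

8

inc[i] = longest strictly increasing subsequence ending at i; dec[i] = longest strictly decreasing subsequence starting at i:
i:      1  2  3  4  5  6  7  8  9 10 11 12 13 14 15
a[i]:   2  6  8 12 10  5  3 13 14  7  9  1 11  4 15
inc:    1  2  3  4  4  2  2  5  6  3  4  1  5  3  7
dec:    2  4  4  5  4  3  2  3  3  2  2  1  2  1  1
Best peak at i=4 (value 12): inc=4, dec=5, length 4+5−1 = 8.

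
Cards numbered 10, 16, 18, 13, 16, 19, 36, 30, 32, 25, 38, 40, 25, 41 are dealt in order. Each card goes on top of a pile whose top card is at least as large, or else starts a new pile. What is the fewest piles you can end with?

9

Place each on the leftmost legal pile:
10 → new pile 1 (tops now [10])
16 → new pile 2 (tops now [10, 16])
18 → new pile 3 (tops now [10, 16, 18])
13 → pile 2 (tops now [10, 13, 18])
16 → pile 3 (tops now [10, 13, 16])
19 → new pile 4 (tops now [10, 13, 16, 19])
36 → new pile 5 (tops now [10, 13, 16, 19, 36])
30 → pile 5 (tops now [10, 13, 16, 19, 30])
32 → new pile 6 (tops now [10, 13, 16, 19, 30, 32])
25 → pile 5 (tops now [10, 13, 16, 19, 25, 32])
38 → new pile 7 (tops now [10, 13, 16, 19, 25, 32, 38])
40 → new pile 8 (tops now [10, 13, 16, 19, 25, 32, 38, 40])
25 → pile 5 (tops now [10, 13, 16, 19, 25, 32, 38, 40])
41 → new pile 9 (tops now [10, 13, 16, 19, 25, 32, 38, 40, 41])
Nine piles.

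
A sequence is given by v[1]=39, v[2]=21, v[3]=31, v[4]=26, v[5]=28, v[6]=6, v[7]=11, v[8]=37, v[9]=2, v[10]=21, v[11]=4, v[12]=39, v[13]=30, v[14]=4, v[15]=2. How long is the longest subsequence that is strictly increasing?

5

Track the smallest tail for each achievable length (strict):
39 → extends → [39]
21 → replaces 39 → [21]
31 → extends → [21, 31]
26 → replaces 31 → [21, 26]
28 → extends → [21, 26, 28]
6 → replaces 21 → [6, 26, 28]
11 → replaces 26 → [6, 11, 28]
37 → extends → [6, 11, 28, 37]
2 → replaces 6 → [2, 11, 28, 37]
21 → replaces 28 → [2, 11, 21, 37]
4 → replaces 11 → [2, 4, 21, 37]
39 → extends → [2, 4, 21, 37, 39]
30 → replaces 37 → [2, 4, 21, 30, 39]
4 → already a tail → [2, 4, 21, 30, 39]
2 → already a tail → [2, 4, 21, 30, 39]
Five tails, so the longest strictly increasing subsequence has length 5 (e.g. 21, 26, 28, 37, 39).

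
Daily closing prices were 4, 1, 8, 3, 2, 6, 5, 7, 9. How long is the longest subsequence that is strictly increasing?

Let dp[i] be the length of the longest such subsequence ending at index i:
i:     1 2 3 4 5 6 7 8 9
a[i]:  4 1 8 3 2 6 5 7 9
dp:    1 1 2 2 2 3 3 4 5
Maximum dp value is 5.

5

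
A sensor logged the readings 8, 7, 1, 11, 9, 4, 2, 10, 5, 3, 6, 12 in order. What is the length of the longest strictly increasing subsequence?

5

Track the smallest tail for each achievable length (strict):
8 → extends → [8]
7 → replaces 8 → [7]
1 → replaces 7 → [1]
11 → extends → [1, 11]
9 → replaces 11 → [1, 9]
4 → replaces 9 → [1, 4]
2 → replaces 4 → [1, 2]
10 → extends → [1, 2, 10]
5 → replaces 10 → [1, 2, 5]
3 → replaces 5 → [1, 2, 3]
6 → extends → [1, 2, 3, 6]
12 → extends → [1, 2, 3, 6, 12]
Five tails, so the longest strictly increasing subsequence has length 5 (e.g. 1, 4, 5, 6, 12).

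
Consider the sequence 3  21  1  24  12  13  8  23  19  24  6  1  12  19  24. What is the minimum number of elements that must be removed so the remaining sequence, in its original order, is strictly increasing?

10

Fewest deletions = n − (longest strictly increasing subsequence).
Patience tails:
3 → extends → [3]
21 → extends → [3, 21]
1 → replaces 3 → [1, 21]
24 → extends → [1, 21, 24]
12 → replaces 21 → [1, 12, 24]
13 → replaces 24 → [1, 12, 13]
8 → replaces 12 → [1, 8, 13]
23 → extends → [1, 8, 13, 23]
19 → replaces 23 → [1, 8, 13, 19]
24 → extends → [1, 8, 13, 19, 24]
6 → replaces 8 → [1, 6, 13, 19, 24]
1 → already a tail → [1, 6, 13, 19, 24]
12 → replaces 13 → [1, 6, 12, 19, 24]
19 → already a tail → [1, 6, 12, 19, 24]
24 → already a tail → [1, 6, 12, 19, 24]
Longest strictly increasing subsequence has length 5, so deletions = 15 − 5 = 10.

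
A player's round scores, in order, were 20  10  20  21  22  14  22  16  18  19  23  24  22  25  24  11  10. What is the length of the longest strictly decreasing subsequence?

4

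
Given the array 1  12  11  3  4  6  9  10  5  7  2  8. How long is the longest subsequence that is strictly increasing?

6

Track the smallest tail for each achievable length (strict):
1 → extends → [1]
12 → extends → [1, 12]
11 → replaces 12 → [1, 11]
3 → replaces 11 → [1, 3]
4 → extends → [1, 3, 4]
6 → extends → [1, 3, 4, 6]
9 → extends → [1, 3, 4, 6, 9]
10 → extends → [1, 3, 4, 6, 9, 10]
5 → replaces 6 → [1, 3, 4, 5, 9, 10]
7 → replaces 9 → [1, 3, 4, 5, 7, 10]
2 → replaces 3 → [1, 2, 4, 5, 7, 10]
8 → replaces 10 → [1, 2, 4, 5, 7, 8]
Six tails, so the longest strictly increasing subsequence has length 6 (e.g. 1, 3, 4, 6, 9, 10).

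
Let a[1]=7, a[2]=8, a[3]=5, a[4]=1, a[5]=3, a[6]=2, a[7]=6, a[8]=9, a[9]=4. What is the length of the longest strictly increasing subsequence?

Track the smallest tail for each achievable length (strict):
7 → extends → [7]
8 → extends → [7, 8]
5 → replaces 7 → [5, 8]
1 → replaces 5 → [1, 8]
3 → replaces 8 → [1, 3]
2 → replaces 3 → [1, 2]
6 → extends → [1, 2, 6]
9 → extends → [1, 2, 6, 9]
4 → replaces 6 → [1, 2, 4, 9]
Four tails, so the longest strictly increasing subsequence has length 4 (e.g. 1, 3, 6, 9).

4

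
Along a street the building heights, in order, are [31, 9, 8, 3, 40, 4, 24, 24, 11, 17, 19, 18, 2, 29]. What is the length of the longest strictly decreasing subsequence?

5

Negate each value so 'decreasing' becomes 'increasing', then run patience tails on the negated sequence:
-31 → extends → [-31]
-9 → extends → [-31, -9]
-8 → extends → [-31, -9, -8]
-3 → extends → [-31, -9, -8, -3]
-40 → replaces -31 → [-40, -9, -8, -3]
-4 → replaces -3 → [-40, -9, -8, -4]
-24 → replaces -9 → [-40, -24, -8, -4]
-24 → already a tail → [-40, -24, -8, -4]
-11 → replaces -8 → [-40, -24, -11, -4]
-17 → replaces -11 → [-40, -24, -17, -4]
-19 → replaces -17 → [-40, -24, -19, -4]
-18 → replaces -4 → [-40, -24, -19, -18]
-2 → extends → [-40, -24, -19, -18, -2]
-29 → replaces -24 → [-40, -29, -19, -18, -2]
Five tails, so the longest strictly decreasing subsequence of the original has length 5.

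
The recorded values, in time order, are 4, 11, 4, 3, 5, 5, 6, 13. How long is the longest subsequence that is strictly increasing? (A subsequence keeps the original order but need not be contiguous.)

Let dp[i] be the length of the longest such subsequence ending at index i:
i:      1  2  3  4  5  6  7  8
a[i]:   4 11  4  3  5  5  6 13
dp:     1  2  1  1  2  2  3  4
Maximum dp value is 4.

4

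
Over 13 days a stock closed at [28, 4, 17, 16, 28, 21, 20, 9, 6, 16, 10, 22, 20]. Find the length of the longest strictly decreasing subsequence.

Let dp[i] be the longest strictly decreasing subsequence ending at i:
i:      1  2  3  4  5  6  7  8  9 10 11 12 13
a[i]:  28  4 17 16 28 21 20  9  6 16 10 22 20
dp:     1  2  2  3  1  2  3  4  5  4  5  2  3
Maximum is 5.

5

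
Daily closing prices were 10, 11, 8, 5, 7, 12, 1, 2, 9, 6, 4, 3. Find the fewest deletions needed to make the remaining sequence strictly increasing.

Fewest deletions = n − (longest strictly increasing subsequence).
Patience tails:
10 → extends → [10]
11 → extends → [10, 11]
8 → replaces 10 → [8, 11]
5 → replaces 8 → [5, 11]
7 → replaces 11 → [5, 7]
12 → extends → [5, 7, 12]
1 → replaces 5 → [1, 7, 12]
2 → replaces 7 → [1, 2, 12]
9 → replaces 12 → [1, 2, 9]
6 → replaces 9 → [1, 2, 6]
4 → replaces 6 → [1, 2, 4]
3 → replaces 4 → [1, 2, 3]
Longest strictly increasing subsequence has length 3, so deletions = 12 − 3 = 9.

9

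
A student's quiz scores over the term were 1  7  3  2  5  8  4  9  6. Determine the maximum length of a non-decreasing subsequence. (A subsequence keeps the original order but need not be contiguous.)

Track the smallest tail for each achievable length (allowing ties):
1 → extends → [1]
7 → extends → [1, 7]
3 → replaces 7 → [1, 3]
2 → replaces 3 → [1, 2]
5 → extends → [1, 2, 5]
8 → extends → [1, 2, 5, 8]
4 → replaces 5 → [1, 2, 4, 8]
9 → extends → [1, 2, 4, 8, 9]
6 → replaces 8 → [1, 2, 4, 6, 9]
Five tails, so the longest non-decreasing subsequence has length 5 (e.g. 1, 3, 5, 8, 9).

5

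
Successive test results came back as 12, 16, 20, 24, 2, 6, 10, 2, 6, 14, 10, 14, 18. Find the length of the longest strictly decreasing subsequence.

3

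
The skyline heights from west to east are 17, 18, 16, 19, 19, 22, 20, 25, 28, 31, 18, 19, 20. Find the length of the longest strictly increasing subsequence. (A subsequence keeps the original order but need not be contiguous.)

7

Let dp[i] be the length of the longest such subsequence ending at index i:
i:      1  2  3  4  5  6  7  8  9 10 11 12 13
a[i]:  17 18 16 19 19 22 20 25 28 31 18 19 20
dp:     1  2  1  3  3  4  4  5  6  7  2  3  4
Maximum dp value is 7.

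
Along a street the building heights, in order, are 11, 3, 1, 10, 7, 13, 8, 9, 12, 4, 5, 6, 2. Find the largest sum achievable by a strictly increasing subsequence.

Let S[i] be the best sum of a strictly increasing subsequence ending at i:
i:      1  2  3  4  5  6  7  8  9 10 11 12 13
a[i]:  11  3  1 10  7 13  8  9 12  4  5  6  2
S:     11  3  1 13 10 26 18 27 39  7 12 18  3
Maximum is 39 (e.g. 3 + 7 + 8 + 9 + 12).

39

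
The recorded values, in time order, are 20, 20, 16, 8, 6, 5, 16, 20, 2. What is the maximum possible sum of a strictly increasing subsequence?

44

Let S[i] be the best sum of a strictly increasing subsequence ending at i:
i:      1  2  3  4  5  6  7  8  9
a[i]:  20 20 16  8  6  5 16 20  2
S:     20 20 16  8  6  5 24 44  2
Maximum is 44 (e.g. 8 + 16 + 20).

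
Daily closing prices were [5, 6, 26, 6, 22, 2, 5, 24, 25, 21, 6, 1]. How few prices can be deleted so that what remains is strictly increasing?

7

Fewest deletions = n − (longest strictly increasing subsequence).
Patience tails:
5 → extends → [5]
6 → extends → [5, 6]
26 → extends → [5, 6, 26]
6 → already a tail → [5, 6, 26]
22 → replaces 26 → [5, 6, 22]
2 → replaces 5 → [2, 6, 22]
5 → replaces 6 → [2, 5, 22]
24 → extends → [2, 5, 22, 24]
25 → extends → [2, 5, 22, 24, 25]
21 → replaces 22 → [2, 5, 21, 24, 25]
6 → replaces 21 → [2, 5, 6, 24, 25]
1 → replaces 2 → [1, 5, 6, 24, 25]
Longest strictly increasing subsequence has length 5, so deletions = 12 − 5 = 7.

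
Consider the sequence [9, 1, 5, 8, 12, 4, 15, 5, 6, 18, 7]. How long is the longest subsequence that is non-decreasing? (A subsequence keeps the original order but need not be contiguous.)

6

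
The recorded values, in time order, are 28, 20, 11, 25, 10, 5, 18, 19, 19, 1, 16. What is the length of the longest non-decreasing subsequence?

Track the smallest tail for each achievable length (allowing ties):
28 → extends → [28]
20 → replaces 28 → [20]
11 → replaces 20 → [11]
25 → extends → [11, 25]
10 → replaces 11 → [10, 25]
5 → replaces 10 → [5, 25]
18 → replaces 25 → [5, 18]
19 → extends → [5, 18, 19]
19 → extends → [5, 18, 19, 19]
1 → replaces 5 → [1, 18, 19, 19]
16 → replaces 18 → [1, 16, 19, 19]
Four tails, so the longest non-decreasing subsequence has length 4 (e.g. 11, 18, 19, 19).

4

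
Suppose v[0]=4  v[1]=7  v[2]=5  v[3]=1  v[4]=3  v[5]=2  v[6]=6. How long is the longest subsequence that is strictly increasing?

Track the smallest tail for each achievable length (strict):
4 → extends → [4]
7 → extends → [4, 7]
5 → replaces 7 → [4, 5]
1 → replaces 4 → [1, 5]
3 → replaces 5 → [1, 3]
2 → replaces 3 → [1, 2]
6 → extends → [1, 2, 6]
Three tails, so the longest strictly increasing subsequence has length 3 (e.g. 4, 5, 6).

3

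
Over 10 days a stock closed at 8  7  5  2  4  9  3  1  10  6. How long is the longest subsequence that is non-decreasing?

4

Let dp[i] be the length of the longest such subsequence ending at index i:
i:      1  2  3  4  5  6  7  8  9 10
a[i]:   8  7  5  2  4  9  3  1 10  6
dp:     1  1  1  1  2  3  2  1  4  3
Maximum dp value is 4.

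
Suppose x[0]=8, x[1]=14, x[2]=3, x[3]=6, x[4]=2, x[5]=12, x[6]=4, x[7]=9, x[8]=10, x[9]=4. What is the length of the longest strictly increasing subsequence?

4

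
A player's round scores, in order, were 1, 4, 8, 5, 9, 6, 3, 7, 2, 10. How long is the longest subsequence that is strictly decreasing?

Let dp[i] be the longest strictly decreasing subsequence ending at i:
i:      1  2  3  4  5  6  7  8  9 10
a[i]:   1  4  8  5  9  6  3  7  2 10
dp:     1  1  1  2  1  2  3  2  4  1
Maximum is 4.

4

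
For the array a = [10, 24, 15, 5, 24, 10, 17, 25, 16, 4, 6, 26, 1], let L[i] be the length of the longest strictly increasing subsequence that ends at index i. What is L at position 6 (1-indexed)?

dp[i] = 1 + max{dp[j] : j<i, a[j]<a[i]} (or 1 if no such j):
i:      1  2  3  4  5  6  7  8  9 10 11 12 13
a[i]:  10 24 15  5 24 10 17 25 16  4  6 26  1
dp:     1  2  2  1  3  2  3  4  3  1  2  5  1
At index 6 the value is 2.

2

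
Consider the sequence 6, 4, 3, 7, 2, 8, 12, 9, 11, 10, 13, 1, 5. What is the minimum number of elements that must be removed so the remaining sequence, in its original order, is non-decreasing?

Fewest deletions = n − (longest non-decreasing subsequence).
Patience tails:
6 → extends → [6]
4 → replaces 6 → [4]
3 → replaces 4 → [3]
7 → extends → [3, 7]
2 → replaces 3 → [2, 7]
8 → extends → [2, 7, 8]
12 → extends → [2, 7, 8, 12]
9 → replaces 12 → [2, 7, 8, 9]
11 → extends → [2, 7, 8, 9, 11]
10 → replaces 11 → [2, 7, 8, 9, 10]
13 → extends → [2, 7, 8, 9, 10, 13]
1 → replaces 2 → [1, 7, 8, 9, 10, 13]
5 → replaces 7 → [1, 5, 8, 9, 10, 13]
Longest non-decreasing subsequence has length 6, so deletions = 13 − 6 = 7.

7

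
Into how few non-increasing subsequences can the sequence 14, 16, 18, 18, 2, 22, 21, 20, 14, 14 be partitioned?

4

Place each on the leftmost legal pile:
14 → new pile 1 (tops now [14])
16 → new pile 2 (tops now [14, 16])
18 → new pile 3 (tops now [14, 16, 18])
18 → pile 3 (tops now [14, 16, 18])
2 → pile 1 (tops now [2, 16, 18])
22 → new pile 4 (tops now [2, 16, 18, 22])
21 → pile 4 (tops now [2, 16, 18, 21])
20 → pile 4 (tops now [2, 16, 18, 20])
14 → pile 2 (tops now [2, 14, 18, 20])
14 → pile 2 (tops now [2, 14, 18, 20])
Four piles.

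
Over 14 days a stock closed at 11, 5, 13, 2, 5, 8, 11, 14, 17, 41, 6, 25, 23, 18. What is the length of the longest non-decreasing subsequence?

7

Let dp[i] be the length of the longest such subsequence ending at index i:
i:      1  2  3  4  5  6  7  8  9 10 11 12 13 14
a[i]:  11  5 13  2  5  8 11 14 17 41  6 25 23 18
dp:     1  1  2  1  2  3  4  5  6  7  3  7  7  7
Maximum dp value is 7.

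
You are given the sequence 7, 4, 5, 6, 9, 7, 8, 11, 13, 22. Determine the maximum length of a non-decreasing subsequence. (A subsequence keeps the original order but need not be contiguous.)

Track the smallest tail for each achievable length (allowing ties):
7 → extends → [7]
4 → replaces 7 → [4]
5 → extends → [4, 5]
6 → extends → [4, 5, 6]
9 → extends → [4, 5, 6, 9]
7 → replaces 9 → [4, 5, 6, 7]
8 → extends → [4, 5, 6, 7, 8]
11 → extends → [4, 5, 6, 7, 8, 11]
13 → extends → [4, 5, 6, 7, 8, 11, 13]
22 → extends → [4, 5, 6, 7, 8, 11, 13, 22]
Eight tails, so the longest non-decreasing subsequence has length 8 (e.g. 4, 5, 6, 7, 8, 11, 13, 22).

8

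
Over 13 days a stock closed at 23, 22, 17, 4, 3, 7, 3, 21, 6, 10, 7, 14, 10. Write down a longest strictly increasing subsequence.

4, 7, 10, 14

Patience tails give the LIS length; then backtrack through the dp parents:
23 → extends → [23]
22 → replaces 23 → [22]
17 → replaces 22 → [17]
4 → replaces 17 → [4]
3 → replaces 4 → [3]
7 → extends → [3, 7]
3 → already a tail → [3, 7]
21 → extends → [3, 7, 21]
6 → replaces 7 → [3, 6, 21]
10 → replaces 21 → [3, 6, 10]
7 → replaces 10 → [3, 6, 7]
14 → extends → [3, 6, 7, 14]
10 → replaces 14 → [3, 6, 7, 10]
Length 4; one witness is 4, 7, 10, 14.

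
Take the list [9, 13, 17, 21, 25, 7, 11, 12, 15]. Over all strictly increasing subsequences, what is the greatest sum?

Let S[i] be the best sum of a strictly increasing subsequence ending at i:
i:      1  2  3  4  5  6  7  8  9
a[i]:   9 13 17 21 25  7 11 12 15
S:      9 22 39 60 85  7 20 32 47
Maximum is 85 (e.g. 9 + 13 + 17 + 21 + 25).

85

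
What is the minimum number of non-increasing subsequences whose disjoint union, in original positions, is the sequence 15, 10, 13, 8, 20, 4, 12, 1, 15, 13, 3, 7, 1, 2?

3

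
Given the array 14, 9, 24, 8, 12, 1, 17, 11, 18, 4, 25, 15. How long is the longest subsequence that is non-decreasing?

5

Let dp[i] be the length of the longest such subsequence ending at index i:
i:      1  2  3  4  5  6  7  8  9 10 11 12
a[i]:  14  9 24  8 12  1 17 11 18  4 25 15
dp:     1  1  2  1  2  1  3  2  4  2  5  3
Maximum dp value is 5.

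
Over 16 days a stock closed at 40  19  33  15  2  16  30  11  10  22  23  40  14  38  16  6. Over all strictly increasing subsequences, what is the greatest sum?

116

Let S[i] be the best sum of a strictly increasing subsequence ending at i:
i:       1   2   3   4   5   6   7   8   9  10  11  12  13  14  15  16
a[i]:   40  19  33  15   2  16  30  11  10  22  23  40  14  38  16   6
S:      40  19  52  15   2  31  61  13  12  53  76 116  27 114  43   8
Maximum is 116 (e.g. 15 + 16 + 22 + 23 + 40).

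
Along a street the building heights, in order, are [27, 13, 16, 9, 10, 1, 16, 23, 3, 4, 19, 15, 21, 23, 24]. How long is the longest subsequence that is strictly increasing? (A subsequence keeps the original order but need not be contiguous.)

7

Track the smallest tail for each achievable length (strict):
27 → extends → [27]
13 → replaces 27 → [13]
16 → extends → [13, 16]
9 → replaces 13 → [9, 16]
10 → replaces 16 → [9, 10]
1 → replaces 9 → [1, 10]
16 → extends → [1, 10, 16]
23 → extends → [1, 10, 16, 23]
3 → replaces 10 → [1, 3, 16, 23]
4 → replaces 16 → [1, 3, 4, 23]
19 → replaces 23 → [1, 3, 4, 19]
15 → replaces 19 → [1, 3, 4, 15]
21 → extends → [1, 3, 4, 15, 21]
23 → extends → [1, 3, 4, 15, 21, 23]
24 → extends → [1, 3, 4, 15, 21, 23, 24]
Seven tails, so the longest strictly increasing subsequence has length 7 (e.g. 9, 10, 16, 19, 21, 23, 24).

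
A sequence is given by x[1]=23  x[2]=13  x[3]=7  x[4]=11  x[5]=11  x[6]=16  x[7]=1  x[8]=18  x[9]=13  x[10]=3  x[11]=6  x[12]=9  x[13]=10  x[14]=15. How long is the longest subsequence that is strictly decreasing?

Let dp[i] be the longest strictly decreasing subsequence ending at i:
i:      1  2  3  4  5  6  7  8  9 10 11 12 13 14
x[i]:  23 13  7 11 11 16  1 18 13  3  6  9 10 15
dp:     1  2  3  3  3  2  4  2  3  4  4  4  4  3
Maximum is 4.

4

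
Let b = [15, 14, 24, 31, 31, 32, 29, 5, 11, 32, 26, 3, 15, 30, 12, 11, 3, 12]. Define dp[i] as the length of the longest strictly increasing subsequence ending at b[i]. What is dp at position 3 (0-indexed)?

dp[i] = 1 + max{dp[j] : j<i, b[j]<b[i]} (or 1 if no such j):
i:      0  1  2  3  4  5  6  7  8  9 10 11 12 13 14 15 16 17
b[i]:  15 14 24 31 31 32 29  5 11 32 26  3 15 30 12 11  3 12
dp:     1  1  2  3  3  4  3  1  2  4  3  1  3  4  3  2  1  3
At index 3 the value is 3.

3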